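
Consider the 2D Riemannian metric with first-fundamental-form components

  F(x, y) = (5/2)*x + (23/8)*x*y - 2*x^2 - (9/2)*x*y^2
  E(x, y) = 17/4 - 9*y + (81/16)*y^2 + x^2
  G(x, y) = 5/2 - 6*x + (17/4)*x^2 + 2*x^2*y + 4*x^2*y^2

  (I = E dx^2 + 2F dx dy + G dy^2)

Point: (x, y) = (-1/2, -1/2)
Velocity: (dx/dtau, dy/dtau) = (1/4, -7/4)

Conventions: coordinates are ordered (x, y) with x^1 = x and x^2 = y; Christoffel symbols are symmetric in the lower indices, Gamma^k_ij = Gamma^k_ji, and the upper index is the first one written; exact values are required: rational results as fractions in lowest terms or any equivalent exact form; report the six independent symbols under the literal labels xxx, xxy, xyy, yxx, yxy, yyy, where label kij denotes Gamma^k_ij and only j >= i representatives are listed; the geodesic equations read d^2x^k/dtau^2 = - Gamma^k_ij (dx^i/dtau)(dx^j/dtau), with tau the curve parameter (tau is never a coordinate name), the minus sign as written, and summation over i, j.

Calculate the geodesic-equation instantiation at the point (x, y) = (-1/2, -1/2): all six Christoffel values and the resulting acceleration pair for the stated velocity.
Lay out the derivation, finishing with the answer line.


E = 657/64, F = -15/32, G = 105/16 at the point
E_x = -1, E_y = -225/16, F_x = 31/16, F_y = -59/16, G_x = -41/4, G_y = -1/2
EG - F^2 = 8595/128;  g^inv = (128/8595) * [[105/16, 15/32], [15/32, 657/64]]
first-kind symbols [ij,l] = (1/2)(d_i g_jl + d_j g_il - d_l g_ij): [xx,x] = E_x/2 = -1/2, [xx,y] = F_x - E_y/2 = 287/32, [xy,x] = E_y/2 = -225/32, [xy,y] = G_x/2 = -41/8, [yy,x] = F_y - G_x/2 = 23/16, [yy,y] = G_y/2 = -1/4
Gamma^x_ij = (G*[ij,x] - F*[ij,y])/(EG - F^2), Gamma^y_ij = (E*[ij,y] - F*[ij,x])/(EG - F^2)
Gamma_xxx = 21/1528, Gamma_xxy = -1657/2292, Gamma_xyy = 53/382, Gamma_yxx = 62693/45840, Gamma_yxy = -6361/7640, Gamma_yyy = -323/11460
d^2x/dtau^2 = -(Gamma_xxx*(1/4)^2 + 2*Gamma_xxy*(1/4)*(-7/4) + Gamma_xyy*(-7/4)^2) = -77623/73344
d^2y/dtau^2 = -(Gamma_yxx*(1/4)^2 + 2*Gamma_yxy*(1/4)*(-7/4) + Gamma_yyy*(-7/4)^2) = -177903/244480

Answer: Gamma_xxx = 21/1528, Gamma_xxy = -1657/2292, Gamma_xyy = 53/382, Gamma_yxx = 62693/45840, Gamma_yxy = -6361/7640, Gamma_yyy = -323/11460; accelerations (d^2x/dtau^2, d^2y/dtau^2) = (-77623/73344, -177903/244480)


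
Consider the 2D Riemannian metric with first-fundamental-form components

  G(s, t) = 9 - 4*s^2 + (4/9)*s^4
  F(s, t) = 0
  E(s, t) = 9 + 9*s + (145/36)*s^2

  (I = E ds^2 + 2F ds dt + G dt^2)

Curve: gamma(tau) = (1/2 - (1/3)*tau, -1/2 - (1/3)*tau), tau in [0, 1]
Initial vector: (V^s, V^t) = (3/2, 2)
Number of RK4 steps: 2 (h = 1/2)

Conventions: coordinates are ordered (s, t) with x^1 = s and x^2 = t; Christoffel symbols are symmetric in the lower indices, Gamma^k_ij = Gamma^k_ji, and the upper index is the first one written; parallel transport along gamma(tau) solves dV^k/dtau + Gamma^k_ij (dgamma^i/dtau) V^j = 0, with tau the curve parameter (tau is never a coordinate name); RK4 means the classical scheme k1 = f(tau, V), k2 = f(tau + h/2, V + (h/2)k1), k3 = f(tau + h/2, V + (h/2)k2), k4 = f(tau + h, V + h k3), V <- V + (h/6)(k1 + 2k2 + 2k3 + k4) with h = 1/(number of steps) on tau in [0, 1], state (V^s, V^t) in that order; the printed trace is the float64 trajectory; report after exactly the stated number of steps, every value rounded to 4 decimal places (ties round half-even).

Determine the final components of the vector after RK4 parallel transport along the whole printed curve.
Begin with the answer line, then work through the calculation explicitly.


Answer: V^s = 1.8245, V^t = 1.8195

gamma'(tau) = (-1/3, -1/3); f(tau, V)^k = -Gamma^k_ij(gamma(tau)) gamma'^i(tau) V^j; h = 1/2; intermediate values shown to 6 dp
curve data and Christoffel symbols at the stage parameters:
  tau = 0.000000: gamma = (0.500000, -0.500000), gamma' = (-0.333333, -0.333333); Gamma_sss = 0.449019, Gamma_sst = 0.000000, Gamma_stt = 0.130206, Gamma_tss = 0.000000, Gamma_tst = -0.235294, Gamma_ttt = 0.000000
  tau = 0.250000: gamma = (0.416667, -0.583333), gamma' = (-0.333333, -0.333333); Gamma_sss = 0.459374, Gamma_sst = 0.000000, Gamma_stt = 0.119142, Gamma_tss = 0.000000, Gamma_tst = -0.192616, Gamma_ttt = 0.000000
  tau = 0.500000: gamma = (0.333333, -0.666667), gamma' = (-0.333333, -0.333333); Gamma_sss = 0.469378, Gamma_sst = 0.000000, Gamma_stt = 0.104471, Gamma_tss = 0.000000, Gamma_tst = -0.151899, Gamma_ttt = 0.000000
  tau = 0.750000: gamma = (0.250000, -0.750000), gamma' = (-0.333333, -0.333333); Gamma_sss = 0.478792, Gamma_sst = 0.000000, Gamma_stt = 0.085736, Gamma_tss = 0.000000, Gamma_tst = -0.112676, Gamma_ttt = 0.000000
  tau = 1.000000: gamma = (0.166667, -0.833333), gamma' = (-0.333333, -0.333333); Gamma_sss = 0.487312, Gamma_sst = 0.000000, Gamma_stt = 0.062435, Gamma_tss = 0.000000, Gamma_tst = -0.074534, Gamma_ttt = 0.000000
step 0: V^s = 1.5000, V^t = 2.0000
step 1: k1 = (0.311313, -0.274510), k2 = (0.318307, -0.225310), k3 = (0.319063, -0.226212), k4 = (0.325358, -0.179566); V <- V + (h/6)(k1 + 2k2 + 2k3 + k4): V^s = 1.6593, V^t = 1.8869
step 2: k1 = (0.325320, -0.179554), k2 = (0.330440, -0.134559), k3 = (0.330966, -0.135030), k4 = (0.334275, -0.090538); V <- V + (h/6)(k1 + 2k2 + 2k3 + k4): V^s = 1.8245, V^t = 1.8195


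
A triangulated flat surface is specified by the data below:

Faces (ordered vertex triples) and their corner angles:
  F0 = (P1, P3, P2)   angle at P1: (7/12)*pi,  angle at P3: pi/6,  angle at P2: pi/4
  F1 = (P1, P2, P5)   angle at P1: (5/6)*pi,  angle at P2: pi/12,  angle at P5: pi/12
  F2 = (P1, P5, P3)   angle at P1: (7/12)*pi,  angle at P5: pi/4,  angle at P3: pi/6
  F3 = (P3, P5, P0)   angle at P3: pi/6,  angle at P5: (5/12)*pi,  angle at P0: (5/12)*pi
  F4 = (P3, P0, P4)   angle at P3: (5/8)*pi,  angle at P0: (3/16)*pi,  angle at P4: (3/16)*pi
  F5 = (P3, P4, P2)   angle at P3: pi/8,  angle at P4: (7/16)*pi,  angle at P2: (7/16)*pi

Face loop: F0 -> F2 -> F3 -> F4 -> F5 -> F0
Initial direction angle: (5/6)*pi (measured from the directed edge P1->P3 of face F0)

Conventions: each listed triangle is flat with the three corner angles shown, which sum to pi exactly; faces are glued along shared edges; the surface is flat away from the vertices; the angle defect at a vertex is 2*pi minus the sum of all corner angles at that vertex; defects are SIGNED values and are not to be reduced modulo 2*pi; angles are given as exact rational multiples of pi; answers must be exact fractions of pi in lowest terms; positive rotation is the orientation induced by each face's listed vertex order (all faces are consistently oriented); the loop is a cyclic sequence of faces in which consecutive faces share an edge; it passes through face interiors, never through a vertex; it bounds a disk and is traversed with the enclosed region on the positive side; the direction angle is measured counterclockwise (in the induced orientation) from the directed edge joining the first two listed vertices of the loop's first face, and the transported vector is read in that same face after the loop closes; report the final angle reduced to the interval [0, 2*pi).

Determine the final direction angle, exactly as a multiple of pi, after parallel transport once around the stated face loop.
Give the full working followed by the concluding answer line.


enclosed vertex P3: corner angles sum to (5/4)*pi, defect = 2*pi - (5/4)*pi = (3/4)*pi
summing the enclosed defects onto the initial angle, mod 2*pi in the induced orientation:
final angle = (5/6)*pi + (3/4)*pi = (19/12)*pi (mod 2*pi)

Answer: final direction angle = (19/12)*pi


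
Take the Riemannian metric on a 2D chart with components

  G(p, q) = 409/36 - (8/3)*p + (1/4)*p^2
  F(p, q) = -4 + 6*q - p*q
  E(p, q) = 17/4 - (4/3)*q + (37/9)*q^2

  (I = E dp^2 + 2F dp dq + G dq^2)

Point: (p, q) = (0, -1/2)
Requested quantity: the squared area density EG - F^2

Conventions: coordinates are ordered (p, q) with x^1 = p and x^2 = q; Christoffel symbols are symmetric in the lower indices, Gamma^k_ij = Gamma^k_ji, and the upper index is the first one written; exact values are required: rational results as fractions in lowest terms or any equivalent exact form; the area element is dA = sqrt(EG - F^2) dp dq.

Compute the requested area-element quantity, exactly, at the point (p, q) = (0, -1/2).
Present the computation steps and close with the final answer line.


E = 107/18, F = -7, G = 409/36; EG - F^2 = 12011/648

Answer: EG - F^2 = 12011/648


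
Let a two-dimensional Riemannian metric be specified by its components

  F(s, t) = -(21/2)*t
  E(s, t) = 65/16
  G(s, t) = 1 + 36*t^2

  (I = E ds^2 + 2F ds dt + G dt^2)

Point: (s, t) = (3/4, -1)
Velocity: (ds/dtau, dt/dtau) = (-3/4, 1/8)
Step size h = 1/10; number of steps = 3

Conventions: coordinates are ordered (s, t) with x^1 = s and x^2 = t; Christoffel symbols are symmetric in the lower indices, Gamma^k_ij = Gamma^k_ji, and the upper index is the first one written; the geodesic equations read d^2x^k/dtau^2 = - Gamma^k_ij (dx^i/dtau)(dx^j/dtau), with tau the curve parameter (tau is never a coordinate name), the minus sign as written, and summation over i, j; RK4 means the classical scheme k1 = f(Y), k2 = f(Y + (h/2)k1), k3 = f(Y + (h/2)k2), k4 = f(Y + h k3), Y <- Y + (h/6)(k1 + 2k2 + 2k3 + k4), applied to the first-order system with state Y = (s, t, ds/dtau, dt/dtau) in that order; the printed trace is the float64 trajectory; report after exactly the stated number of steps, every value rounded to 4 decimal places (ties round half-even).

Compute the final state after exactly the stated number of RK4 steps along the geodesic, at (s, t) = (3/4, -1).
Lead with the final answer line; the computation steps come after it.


Answer: s = 0.5252, t = -0.9618, ds/dtau = -0.7487, dt/dtau = 0.1294

f(Y) = (ds/dtau, dt/dtau, -Gamma^s_ij Y'^i Y'^j, -Gamma^t_ij Y'^i Y'^j) with the Gammas evaluated at the stage position; h = 0.100000; intermediate values shown to 6 dp
step 0: s = 0.7500, t = -1.0000, ds/dtau = -0.7500, dt/dtau = 0.1250
step 1:
  k1: at (s, t) = (0.750000, -1.000000), (ds/dtau, dt/dtau) = (-0.750000, 0.125000); Gamma_sss = 0.000000, Gamma_sst = 0.000000, Gamma_stt = -0.262090, Gamma_tss = 0.000000, Gamma_tst = 0.000000, Gamma_ttt = -0.898596; k1 = (-0.750000, 0.125000, 0.004095, 0.014041)
  k2: at (s, t) = (0.712500, -0.993750), (ds/dtau, dt/dtau) = (-0.749795, 0.125702); Gamma_sss = 0.000000, Gamma_sst = 0.000000, Gamma_stt = -0.265058, Gamma_tss = 0.000000, Gamma_tst = 0.000000, Gamma_ttt = -0.903092; k2 = (-0.749795, 0.125702, 0.004188, 0.014270)
  k3: at (s, t) = (0.712510, -0.993715), (ds/dtau, dt/dtau) = (-0.749791, 0.125713); Gamma_sss = 0.000000, Gamma_sst = 0.000000, Gamma_stt = -0.265075, Gamma_tss = 0.000000, Gamma_tst = 0.000000, Gamma_ttt = -0.903117; k3 = (-0.749791, 0.125713, 0.004189, 0.014273)
  k4: at (s, t) = (0.675021, -0.987429), (ds/dtau, dt/dtau) = (-0.749581, 0.126427); Gamma_sss = 0.000000, Gamma_sst = 0.000000, Gamma_stt = -0.268110, Gamma_tss = 0.000000, Gamma_tst = 0.000000, Gamma_ttt = -0.907678; k4 = (-0.749581, 0.126427, 0.004285, 0.014508)
  Y <- Y + (h/6)(k1 + 2k2 + 2k3 + k4): s = 0.6750, t = -0.9874, ds/dtau = -0.7496, dt/dtau = 0.1264
step 2:
  k1: at (s, t) = (0.675021, -0.987429), (ds/dtau, dt/dtau) = (-0.749581, 0.126427); Gamma_sss = 0.000000, Gamma_sst = 0.000000, Gamma_stt = -0.268110, Gamma_tss = 0.000000, Gamma_tst = 0.000000, Gamma_ttt = -0.907677; k1 = (-0.749581, 0.126427, 0.004285, 0.014508)
  k2: at (s, t) = (0.637542, -0.981108), (ds/dtau, dt/dtau) = (-0.749367, 0.127153); Gamma_sss = 0.000000, Gamma_sst = 0.000000, Gamma_stt = -0.271212, Gamma_tss = 0.000000, Gamma_tst = 0.000000, Gamma_ttt = -0.912302; k2 = (-0.749367, 0.127153, 0.004385, 0.014750)
  k3: at (s, t) = (0.637552, -0.981071), (ds/dtau, dt/dtau) = (-0.749362, 0.127165); Gamma_sss = 0.000000, Gamma_sst = 0.000000, Gamma_stt = -0.271230, Gamma_tss = 0.000000, Gamma_tst = 0.000000, Gamma_ttt = -0.912329; k3 = (-0.749362, 0.127165, 0.004386, 0.014753)
  k4: at (s, t) = (0.600085, -0.974713), (ds/dtau, dt/dtau) = (-0.749142, 0.127903); Gamma_sss = 0.000000, Gamma_sst = 0.000000, Gamma_stt = -0.274403, Gamma_tss = 0.000000, Gamma_tst = 0.000000, Gamma_ttt = -0.917021; k4 = (-0.749142, 0.127903, 0.004489, 0.015002)
  Y <- Y + (h/6)(k1 + 2k2 + 2k3 + k4): s = 0.6001, t = -0.9747, ds/dtau = -0.7491, dt/dtau = 0.1279
step 3:
  k1: at (s, t) = (0.600084, -0.974713), (ds/dtau, dt/dtau) = (-0.749142, 0.127902); Gamma_sss = 0.000000, Gamma_sst = 0.000000, Gamma_stt = -0.274403, Gamma_tss = 0.000000, Gamma_tst = 0.000000, Gamma_ttt = -0.917021; k1 = (-0.749142, 0.127902, 0.004489, 0.015002)
  k2: at (s, t) = (0.562627, -0.968318), (ds/dtau, dt/dtau) = (-0.748918, 0.128653); Gamma_sss = 0.000000, Gamma_sst = 0.000000, Gamma_stt = -0.277649, Gamma_tss = 0.000000, Gamma_tst = 0.000000, Gamma_ttt = -0.921780; k2 = (-0.748918, 0.128653, 0.004596, 0.015257)
  k3: at (s, t) = (0.562639, -0.968280), (ds/dtau, dt/dtau) = (-0.748913, 0.128665); Gamma_sss = 0.000000, Gamma_sst = 0.000000, Gamma_stt = -0.277668, Gamma_tss = 0.000000, Gamma_tst = 0.000000, Gamma_ttt = -0.921808; k3 = (-0.748913, 0.128665, 0.004597, 0.015260)
  k4: at (s, t) = (0.525193, -0.961846), (ds/dtau, dt/dtau) = (-0.748683, 0.129429); Gamma_sss = 0.000000, Gamma_sst = 0.000000, Gamma_stt = -0.280990, Gamma_tss = 0.000000, Gamma_tst = 0.000000, Gamma_ttt = -0.926638; k4 = (-0.748683, 0.129429, 0.004707, 0.015523)
  Y <- Y + (h/6)(k1 + 2k2 + 2k3 + k4): s = 0.5252, t = -0.9618, ds/dtau = -0.7487, dt/dtau = 0.1294


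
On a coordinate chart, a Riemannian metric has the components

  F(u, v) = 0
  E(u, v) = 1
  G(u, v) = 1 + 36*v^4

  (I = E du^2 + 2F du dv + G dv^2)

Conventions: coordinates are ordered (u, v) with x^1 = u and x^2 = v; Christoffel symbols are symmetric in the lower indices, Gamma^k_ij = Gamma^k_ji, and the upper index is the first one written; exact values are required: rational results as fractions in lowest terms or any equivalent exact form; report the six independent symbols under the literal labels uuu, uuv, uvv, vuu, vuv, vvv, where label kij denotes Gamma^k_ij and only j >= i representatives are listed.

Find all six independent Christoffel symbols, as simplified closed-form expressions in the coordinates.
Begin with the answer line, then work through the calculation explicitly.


Answer: Gamma_uuu = 0, Gamma_uuv = 0, Gamma_uvv = 0, Gamma_vuu = 0, Gamma_vuv = 0, Gamma_vvv = 72*v^3/(36*v^4 + 1)

E = 1; F = 0; G = 1 + 36*v^4
Gamma^k_ij = (1/2) g^{kl} (d_i g_jl + d_j g_il - d_l g_ij), with g^inv = (1/(EG-F^2)) [[G, -F], [-F, E]]
first partials: E_u = 0, E_v = 0, F_u = 0, F_v = 0, G_u = 0, G_v = 144*v^3
D = EG - F^2 = 1 + 36*v^4
expanded: Gamma^u_uu = (G E_u - 2F F_u + F E_v)/(2D), Gamma^u_uv = (G E_v - F G_u)/(2D), Gamma^u_vv = (2G F_v - G G_u - F G_v)/(2D), Gamma^v_uu = (2E F_u - E E_v - F E_u)/(2D), Gamma^v_uv = (E G_u - F E_v)/(2D), Gamma^v_vv = (E G_v - 2F F_v + F G_u)/(2D); substitute and cancel common factors


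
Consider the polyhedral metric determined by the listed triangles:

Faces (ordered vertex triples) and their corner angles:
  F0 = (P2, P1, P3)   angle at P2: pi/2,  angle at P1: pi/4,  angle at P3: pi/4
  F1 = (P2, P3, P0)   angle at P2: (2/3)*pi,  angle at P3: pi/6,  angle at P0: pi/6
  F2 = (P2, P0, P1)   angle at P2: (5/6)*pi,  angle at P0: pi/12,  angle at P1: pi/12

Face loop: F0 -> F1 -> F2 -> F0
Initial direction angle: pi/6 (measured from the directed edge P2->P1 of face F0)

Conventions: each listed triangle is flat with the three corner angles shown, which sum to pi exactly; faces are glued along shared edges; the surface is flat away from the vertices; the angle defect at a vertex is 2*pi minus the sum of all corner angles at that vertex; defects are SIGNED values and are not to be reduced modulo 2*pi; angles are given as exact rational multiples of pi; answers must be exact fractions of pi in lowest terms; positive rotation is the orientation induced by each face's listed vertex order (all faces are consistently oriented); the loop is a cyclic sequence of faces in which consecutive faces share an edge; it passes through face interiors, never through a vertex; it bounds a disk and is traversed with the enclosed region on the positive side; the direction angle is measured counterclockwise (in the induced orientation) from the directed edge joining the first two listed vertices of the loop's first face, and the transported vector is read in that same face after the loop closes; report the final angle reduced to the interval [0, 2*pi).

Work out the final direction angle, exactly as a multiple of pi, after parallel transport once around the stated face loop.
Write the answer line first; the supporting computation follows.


Answer: final direction angle = pi/6

enclosed vertex P2: corner angles sum to 2*pi, defect = 2*pi - 2*pi = 0
adding the enclosed defects to the starting angle (mod 2*pi, induced orientation) gives the holonomy
final angle = pi/6 + 0 = pi/6 (mod 2*pi)


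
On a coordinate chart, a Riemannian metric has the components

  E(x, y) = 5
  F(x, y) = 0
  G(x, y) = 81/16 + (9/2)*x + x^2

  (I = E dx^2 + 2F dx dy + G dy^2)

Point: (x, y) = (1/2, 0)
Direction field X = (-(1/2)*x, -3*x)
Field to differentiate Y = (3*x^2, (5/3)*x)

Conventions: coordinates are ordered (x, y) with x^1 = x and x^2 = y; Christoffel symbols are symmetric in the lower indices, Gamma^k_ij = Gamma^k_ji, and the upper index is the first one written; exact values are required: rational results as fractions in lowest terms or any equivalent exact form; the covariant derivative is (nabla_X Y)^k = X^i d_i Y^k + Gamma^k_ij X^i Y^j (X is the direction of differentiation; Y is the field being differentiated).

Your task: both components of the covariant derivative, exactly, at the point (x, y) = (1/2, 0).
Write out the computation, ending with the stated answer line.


E = 5, F = 0, G = 121/16 at the point
E_x = 0, E_y = 0, F_x = 0, F_y = 0, G_x = 11/2, G_y = 0
EG - F^2 = 605/16;  g^inv = (16/605) * [[121/16, 0], [0, 5]]
first-kind symbols [ij,l] = (1/2)(d_i g_jl + d_j g_il - d_l g_ij): [xx,x] = E_x/2 = 0, [xx,y] = F_x - E_y/2 = 0, [xy,x] = E_y/2 = 0, [xy,y] = G_x/2 = 11/4, [yy,x] = F_y - G_x/2 = -11/4, [yy,y] = G_y/2 = 0
Gamma^x_ij = (G*[ij,x] - F*[ij,y])/(EG - F^2), Gamma^y_ij = (E*[ij,y] - F*[ij,x])/(EG - F^2)
Gamma_xxx = 0, Gamma_xxy = 0, Gamma_xyy = -11/20, Gamma_yxx = 0, Gamma_yxy = 4/11, Gamma_yyy = 0
X = (-1/4, -3/2), Y = (3/4, 5/6) at the point

Answer: (nabla_X Y)^x = -1/16, (nabla_X Y)^y = -119/132


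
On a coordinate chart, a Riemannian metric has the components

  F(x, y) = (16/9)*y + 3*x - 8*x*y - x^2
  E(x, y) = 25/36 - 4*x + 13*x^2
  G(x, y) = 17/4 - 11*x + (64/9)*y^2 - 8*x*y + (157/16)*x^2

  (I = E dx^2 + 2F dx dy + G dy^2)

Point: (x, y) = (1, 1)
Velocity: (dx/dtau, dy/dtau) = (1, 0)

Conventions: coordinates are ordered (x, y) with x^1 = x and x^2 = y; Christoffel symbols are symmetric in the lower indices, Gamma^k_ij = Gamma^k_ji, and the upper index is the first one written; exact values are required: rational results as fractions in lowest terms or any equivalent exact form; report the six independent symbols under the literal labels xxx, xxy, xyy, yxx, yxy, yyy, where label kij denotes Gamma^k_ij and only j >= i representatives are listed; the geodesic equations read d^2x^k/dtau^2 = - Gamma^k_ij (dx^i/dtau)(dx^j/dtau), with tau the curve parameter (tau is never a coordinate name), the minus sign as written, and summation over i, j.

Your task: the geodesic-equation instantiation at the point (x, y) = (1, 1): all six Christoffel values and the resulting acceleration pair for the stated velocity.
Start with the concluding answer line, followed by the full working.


Answer: Gamma_xxx = -1084/623, Gamma_xxy = 760/1869, Gamma_xyy = -2461/7476, Gamma_yxx = -4112/623, Gamma_yxy = 1745/1869, Gamma_yyy = 1480/1869; accelerations (d^2x/dtau^2, d^2y/dtau^2) = (1084/623, 4112/623)

E = 349/36, F = -38/9, G = 313/144 at the point
E_x = 22, E_y = 0, F_x = -7, F_y = -56/9, G_x = 5/8, G_y = 56/9
EG - F^2 = 623/192;  g^inv = (192/623) * [[313/144, 38/9], [38/9, 349/36]]
first-kind symbols [ij,l] = (1/2)(d_i g_jl + d_j g_il - d_l g_ij): [xx,x] = E_x/2 = 11, [xx,y] = F_x - E_y/2 = -7, [xy,x] = E_y/2 = 0, [xy,y] = G_x/2 = 5/16, [yy,x] = F_y - G_x/2 = -941/144, [yy,y] = G_y/2 = 28/9
Gamma^x_ij = (G*[ij,x] - F*[ij,y])/(EG - F^2), Gamma^y_ij = (E*[ij,y] - F*[ij,x])/(EG - F^2)
Gamma_xxx = -1084/623, Gamma_xxy = 760/1869, Gamma_xyy = -2461/7476, Gamma_yxx = -4112/623, Gamma_yxy = 1745/1869, Gamma_yyy = 1480/1869
d^2x/dtau^2 = -(Gamma_xxx*(1)^2 + 2*Gamma_xxy*(1)*(0) + Gamma_xyy*(0)^2) = 1084/623
d^2y/dtau^2 = -(Gamma_yxx*(1)^2 + 2*Gamma_yxy*(1)*(0) + Gamma_yyy*(0)^2) = 4112/623


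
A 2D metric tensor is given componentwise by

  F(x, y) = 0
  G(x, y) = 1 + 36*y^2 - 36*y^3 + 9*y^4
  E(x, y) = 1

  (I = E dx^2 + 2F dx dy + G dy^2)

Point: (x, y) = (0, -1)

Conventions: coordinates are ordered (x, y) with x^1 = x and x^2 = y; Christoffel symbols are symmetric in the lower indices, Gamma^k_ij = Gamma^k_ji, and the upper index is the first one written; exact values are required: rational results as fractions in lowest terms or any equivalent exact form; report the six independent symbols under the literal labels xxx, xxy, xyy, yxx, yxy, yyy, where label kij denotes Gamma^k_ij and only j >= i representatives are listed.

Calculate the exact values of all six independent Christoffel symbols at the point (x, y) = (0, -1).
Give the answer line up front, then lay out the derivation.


Answer: Gamma_xxx = 0, Gamma_xxy = 0, Gamma_xyy = 0, Gamma_yxx = 0, Gamma_yxy = 0, Gamma_yyy = -54/41

E = 1, F = 0, G = 82 at the point
E_x = 0, E_y = 0, F_x = 0, F_y = 0, G_x = 0, G_y = -216
EG - F^2 = 82;  g^inv = (1/82) * [[82, 0], [0, 1]]
first-kind symbols [ij,l] = (1/2)(d_i g_jl + d_j g_il - d_l g_ij): [xx,x] = E_x/2 = 0, [xx,y] = F_x - E_y/2 = 0, [xy,x] = E_y/2 = 0, [xy,y] = G_x/2 = 0, [yy,x] = F_y - G_x/2 = 0, [yy,y] = G_y/2 = -108
Gamma^x_ij = (G*[ij,x] - F*[ij,y])/(EG - F^2), Gamma^y_ij = (E*[ij,y] - F*[ij,x])/(EG - F^2)


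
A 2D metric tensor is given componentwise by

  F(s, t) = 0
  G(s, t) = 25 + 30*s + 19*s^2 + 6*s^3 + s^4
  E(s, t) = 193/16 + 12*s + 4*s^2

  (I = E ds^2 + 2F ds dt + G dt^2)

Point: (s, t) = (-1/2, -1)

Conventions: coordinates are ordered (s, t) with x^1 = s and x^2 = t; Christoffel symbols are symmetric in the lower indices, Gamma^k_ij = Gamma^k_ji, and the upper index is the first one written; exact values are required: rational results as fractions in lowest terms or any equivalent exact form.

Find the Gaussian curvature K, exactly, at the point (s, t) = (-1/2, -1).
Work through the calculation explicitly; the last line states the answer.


E = 113/16, F = 0, G = 225/16, EG - F^2 = 25425/256 at the point
E_s = 8, E_t = 0, F_s = 0, F_t = 0, G_s = 15, G_t = 0
E_tt = 0, F_st = 0, G_ss = 23
K follows from Brioschi's formula, (det M1 - det M2)/(EG - F^2)^2.
M1 = [[-E_tt/2 + F_st - G_ss/2, E_s/2, F_s - E_t/2], [F_t - G_s/2, E, F], [G_t/2, F, G]] = [[-23/2, 4, 0], [-15/2, 113/16, 0], [0, 0, 225/16]]; det M1 = -368775/512
M2 = [[0, E_t/2, G_s/2], [E_t/2, E, F], [G_s/2, F, G]] = [[0, 0, 15/2], [0, 113/16, 0], [15/2, 0, 225/16]]; det M2 = -25425/64
det M1 - det M2 = -165375/512; K = -165375/512 / (25425/256)^2 = -6272/191535

Answer: K = -6272/191535


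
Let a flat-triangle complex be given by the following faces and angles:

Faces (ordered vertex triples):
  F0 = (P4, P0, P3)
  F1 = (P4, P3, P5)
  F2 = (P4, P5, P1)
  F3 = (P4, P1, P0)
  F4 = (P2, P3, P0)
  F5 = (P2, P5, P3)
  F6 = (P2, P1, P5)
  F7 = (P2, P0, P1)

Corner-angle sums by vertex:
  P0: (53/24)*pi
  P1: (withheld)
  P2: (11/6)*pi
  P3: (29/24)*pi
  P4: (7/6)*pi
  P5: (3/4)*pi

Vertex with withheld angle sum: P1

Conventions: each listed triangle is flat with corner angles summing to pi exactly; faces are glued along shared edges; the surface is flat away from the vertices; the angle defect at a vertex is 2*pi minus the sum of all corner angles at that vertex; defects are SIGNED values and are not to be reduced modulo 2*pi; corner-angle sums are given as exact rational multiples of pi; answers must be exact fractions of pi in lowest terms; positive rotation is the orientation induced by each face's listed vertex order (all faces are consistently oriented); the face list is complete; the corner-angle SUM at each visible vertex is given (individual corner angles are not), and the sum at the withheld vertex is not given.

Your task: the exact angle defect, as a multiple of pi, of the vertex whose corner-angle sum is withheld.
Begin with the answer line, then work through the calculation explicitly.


Answer: defect(P1) = (7/6)*pi

V = 6, E = 12, F = 8; chi = V - E + F = 2
Gauss-Bonnet: total defect = 2*pi*chi = 4*pi; visible defects sum to (17/6)*pi


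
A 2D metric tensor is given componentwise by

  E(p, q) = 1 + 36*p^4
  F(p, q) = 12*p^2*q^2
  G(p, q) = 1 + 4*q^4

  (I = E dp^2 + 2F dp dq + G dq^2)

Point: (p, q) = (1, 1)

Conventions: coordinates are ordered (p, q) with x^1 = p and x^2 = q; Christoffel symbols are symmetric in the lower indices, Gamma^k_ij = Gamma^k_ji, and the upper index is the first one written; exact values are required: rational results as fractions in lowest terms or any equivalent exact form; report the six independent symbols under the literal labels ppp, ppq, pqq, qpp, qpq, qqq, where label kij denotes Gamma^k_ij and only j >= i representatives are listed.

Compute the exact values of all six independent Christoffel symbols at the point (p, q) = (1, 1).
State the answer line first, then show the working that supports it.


Answer: Gamma_ppp = 72/41, Gamma_ppq = 0, Gamma_pqq = 24/41, Gamma_qpp = 24/41, Gamma_qpq = 0, Gamma_qqq = 8/41

E = 37, F = 12, G = 5 at the point
E_p = 144, E_q = 0, F_p = 24, F_q = 24, G_p = 0, G_q = 16
EG - F^2 = 41;  g^inv = (1/41) * [[5, -12], [-12, 37]]
first-kind symbols [ij,l] = (1/2)(d_i g_jl + d_j g_il - d_l g_ij): [pp,p] = E_p/2 = 72, [pp,q] = F_p - E_q/2 = 24, [pq,p] = E_q/2 = 0, [pq,q] = G_p/2 = 0, [qq,p] = F_q - G_p/2 = 24, [qq,q] = G_q/2 = 8
Gamma^p_ij = (G*[ij,p] - F*[ij,q])/(EG - F^2), Gamma^q_ij = (E*[ij,q] - F*[ij,p])/(EG - F^2)


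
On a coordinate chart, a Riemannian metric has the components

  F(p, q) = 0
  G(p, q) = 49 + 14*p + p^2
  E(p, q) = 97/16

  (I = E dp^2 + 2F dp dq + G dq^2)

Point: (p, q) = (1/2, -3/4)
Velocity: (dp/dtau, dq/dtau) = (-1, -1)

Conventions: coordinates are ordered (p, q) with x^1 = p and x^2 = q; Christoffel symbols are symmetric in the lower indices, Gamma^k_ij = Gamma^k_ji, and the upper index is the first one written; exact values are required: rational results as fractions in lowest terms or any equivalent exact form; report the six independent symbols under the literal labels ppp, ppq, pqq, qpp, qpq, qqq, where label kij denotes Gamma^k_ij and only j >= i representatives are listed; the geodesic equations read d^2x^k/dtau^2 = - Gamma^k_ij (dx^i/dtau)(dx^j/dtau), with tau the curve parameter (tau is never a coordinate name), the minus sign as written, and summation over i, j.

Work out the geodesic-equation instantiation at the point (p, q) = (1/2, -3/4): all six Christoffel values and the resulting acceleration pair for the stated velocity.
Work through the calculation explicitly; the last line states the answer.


E = 97/16, F = 0, G = 225/4 at the point
E_p = 0, E_q = 0, F_p = 0, F_q = 0, G_p = 15, G_q = 0
EG - F^2 = 21825/64;  g^inv = (64/21825) * [[225/4, 0], [0, 97/16]]
first-kind symbols [ij,l] = (1/2)(d_i g_jl + d_j g_il - d_l g_ij): [pp,p] = E_p/2 = 0, [pp,q] = F_p - E_q/2 = 0, [pq,p] = E_q/2 = 0, [pq,q] = G_p/2 = 15/2, [qq,p] = F_q - G_p/2 = -15/2, [qq,q] = G_q/2 = 0
Gamma^p_ij = (G*[ij,p] - F*[ij,q])/(EG - F^2), Gamma^q_ij = (E*[ij,q] - F*[ij,p])/(EG - F^2)
Gamma_ppp = 0, Gamma_ppq = 0, Gamma_pqq = -120/97, Gamma_qpp = 0, Gamma_qpq = 2/15, Gamma_qqq = 0
d^2p/dtau^2 = -(Gamma_ppp*(-1)^2 + 2*Gamma_ppq*(-1)*(-1) + Gamma_pqq*(-1)^2) = 120/97
d^2q/dtau^2 = -(Gamma_qpp*(-1)^2 + 2*Gamma_qpq*(-1)*(-1) + Gamma_qqq*(-1)^2) = -4/15

Answer: Gamma_ppp = 0, Gamma_ppq = 0, Gamma_pqq = -120/97, Gamma_qpp = 0, Gamma_qpq = 2/15, Gamma_qqq = 0; accelerations (d^2p/dtau^2, d^2q/dtau^2) = (120/97, -4/15)


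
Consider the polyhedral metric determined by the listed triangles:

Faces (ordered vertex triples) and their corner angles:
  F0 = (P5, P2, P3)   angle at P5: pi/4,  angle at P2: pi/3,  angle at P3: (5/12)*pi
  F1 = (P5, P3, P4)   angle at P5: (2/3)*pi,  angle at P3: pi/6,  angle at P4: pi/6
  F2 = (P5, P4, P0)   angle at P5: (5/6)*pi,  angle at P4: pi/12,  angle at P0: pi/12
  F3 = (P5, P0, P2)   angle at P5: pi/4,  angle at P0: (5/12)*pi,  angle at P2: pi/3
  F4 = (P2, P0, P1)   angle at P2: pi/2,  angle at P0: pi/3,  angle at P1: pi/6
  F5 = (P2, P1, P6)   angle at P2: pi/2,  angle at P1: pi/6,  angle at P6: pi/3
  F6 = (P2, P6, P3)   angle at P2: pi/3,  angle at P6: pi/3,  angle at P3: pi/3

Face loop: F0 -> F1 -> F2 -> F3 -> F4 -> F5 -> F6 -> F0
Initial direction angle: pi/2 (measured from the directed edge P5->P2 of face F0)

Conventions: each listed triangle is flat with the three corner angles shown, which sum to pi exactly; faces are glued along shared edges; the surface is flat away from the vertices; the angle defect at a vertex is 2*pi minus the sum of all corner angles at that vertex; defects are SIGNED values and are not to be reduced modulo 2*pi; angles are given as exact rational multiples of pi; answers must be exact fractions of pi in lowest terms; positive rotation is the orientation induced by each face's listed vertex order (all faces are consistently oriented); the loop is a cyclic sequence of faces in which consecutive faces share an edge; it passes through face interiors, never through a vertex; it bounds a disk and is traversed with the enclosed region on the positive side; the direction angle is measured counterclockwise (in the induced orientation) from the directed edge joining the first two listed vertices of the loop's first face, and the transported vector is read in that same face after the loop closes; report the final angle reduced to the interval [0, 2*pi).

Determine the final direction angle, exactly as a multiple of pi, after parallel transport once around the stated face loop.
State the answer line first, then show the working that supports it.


Answer: final direction angle = pi/2

enclosed vertex P2: corner angles sum to 2*pi, defect = 2*pi - 2*pi = 0
enclosed vertex P5: corner angles sum to 2*pi, defect = 2*pi - 2*pi = 0
the final direction is the initial angle plus the enclosed defects, taken mod 2*pi in the induced orientation
final angle = pi/2 + 0 = pi/2 (mod 2*pi)


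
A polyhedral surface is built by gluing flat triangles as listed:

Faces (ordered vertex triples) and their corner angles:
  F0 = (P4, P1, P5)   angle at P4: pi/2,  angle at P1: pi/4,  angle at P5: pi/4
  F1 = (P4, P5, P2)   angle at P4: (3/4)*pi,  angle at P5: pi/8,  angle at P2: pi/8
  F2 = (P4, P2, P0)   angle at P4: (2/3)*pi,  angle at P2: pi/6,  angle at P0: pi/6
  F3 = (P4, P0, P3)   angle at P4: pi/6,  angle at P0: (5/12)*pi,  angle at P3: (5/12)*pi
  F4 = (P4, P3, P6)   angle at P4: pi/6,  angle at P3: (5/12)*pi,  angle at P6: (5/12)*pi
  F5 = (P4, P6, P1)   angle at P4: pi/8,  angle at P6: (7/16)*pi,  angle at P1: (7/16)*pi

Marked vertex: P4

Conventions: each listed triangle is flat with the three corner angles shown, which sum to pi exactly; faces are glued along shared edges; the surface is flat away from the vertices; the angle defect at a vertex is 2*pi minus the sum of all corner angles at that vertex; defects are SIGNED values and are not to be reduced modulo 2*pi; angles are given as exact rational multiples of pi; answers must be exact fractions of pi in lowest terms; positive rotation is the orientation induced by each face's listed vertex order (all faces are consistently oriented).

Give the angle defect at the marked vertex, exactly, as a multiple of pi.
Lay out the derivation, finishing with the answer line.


Sum of corner angles at P4: (19/8)*pi
defect = 2*pi - (19/8)*pi

Answer: defect(P4) = (-3/8)*pi


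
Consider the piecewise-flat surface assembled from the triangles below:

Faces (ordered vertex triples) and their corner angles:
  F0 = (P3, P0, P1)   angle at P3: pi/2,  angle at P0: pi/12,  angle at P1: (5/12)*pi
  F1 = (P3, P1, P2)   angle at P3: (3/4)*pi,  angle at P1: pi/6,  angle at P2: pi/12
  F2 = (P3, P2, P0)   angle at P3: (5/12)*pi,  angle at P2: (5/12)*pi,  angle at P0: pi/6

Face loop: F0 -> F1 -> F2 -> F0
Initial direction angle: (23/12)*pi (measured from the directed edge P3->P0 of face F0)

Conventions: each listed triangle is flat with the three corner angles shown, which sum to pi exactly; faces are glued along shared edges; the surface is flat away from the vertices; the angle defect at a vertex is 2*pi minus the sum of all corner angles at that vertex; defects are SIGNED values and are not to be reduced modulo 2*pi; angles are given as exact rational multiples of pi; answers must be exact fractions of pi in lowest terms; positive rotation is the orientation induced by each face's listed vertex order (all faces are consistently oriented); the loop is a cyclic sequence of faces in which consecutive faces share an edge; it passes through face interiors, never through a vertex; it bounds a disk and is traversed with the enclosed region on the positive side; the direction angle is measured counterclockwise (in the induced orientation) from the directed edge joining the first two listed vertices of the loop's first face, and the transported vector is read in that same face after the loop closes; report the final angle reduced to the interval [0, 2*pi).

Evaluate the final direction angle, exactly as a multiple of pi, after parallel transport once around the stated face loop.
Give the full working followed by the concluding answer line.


enclosed vertex P3: corner angles sum to (5/3)*pi, defect = 2*pi - (5/3)*pi = pi/3
holonomy = initial angle + sum of enclosed defects (mod 2*pi), positive in the induced orientation
final angle = (23/12)*pi + pi/3 = pi/4 (mod 2*pi)

Answer: final direction angle = pi/4


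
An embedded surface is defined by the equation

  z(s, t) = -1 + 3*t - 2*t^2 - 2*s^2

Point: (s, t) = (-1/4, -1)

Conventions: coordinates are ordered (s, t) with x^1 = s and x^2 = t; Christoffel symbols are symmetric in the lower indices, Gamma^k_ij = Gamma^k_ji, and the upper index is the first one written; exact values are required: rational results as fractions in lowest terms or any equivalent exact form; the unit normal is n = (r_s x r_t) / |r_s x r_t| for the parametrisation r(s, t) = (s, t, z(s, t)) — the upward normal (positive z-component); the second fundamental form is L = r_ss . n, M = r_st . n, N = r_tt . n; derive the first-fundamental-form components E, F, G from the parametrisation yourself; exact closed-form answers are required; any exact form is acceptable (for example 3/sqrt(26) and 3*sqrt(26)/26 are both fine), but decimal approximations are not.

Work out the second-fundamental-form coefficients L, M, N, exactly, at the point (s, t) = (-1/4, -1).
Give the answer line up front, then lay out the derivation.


Answer: L = -4*sqrt(51)/51, M = 0, N = -4*sqrt(51)/51

z_s = 1, z_t = 7, z_ss = -4, z_st = 0, z_tt = -4
E = 2, F = 7, G = 50; answer radicand W^2 = 51
unnormalised second-form numerators: l = -4, m = 0, n = -4; L = l/sqrt(51), and similarly M = m/sqrt(W^2), N = n/sqrt(W^2)


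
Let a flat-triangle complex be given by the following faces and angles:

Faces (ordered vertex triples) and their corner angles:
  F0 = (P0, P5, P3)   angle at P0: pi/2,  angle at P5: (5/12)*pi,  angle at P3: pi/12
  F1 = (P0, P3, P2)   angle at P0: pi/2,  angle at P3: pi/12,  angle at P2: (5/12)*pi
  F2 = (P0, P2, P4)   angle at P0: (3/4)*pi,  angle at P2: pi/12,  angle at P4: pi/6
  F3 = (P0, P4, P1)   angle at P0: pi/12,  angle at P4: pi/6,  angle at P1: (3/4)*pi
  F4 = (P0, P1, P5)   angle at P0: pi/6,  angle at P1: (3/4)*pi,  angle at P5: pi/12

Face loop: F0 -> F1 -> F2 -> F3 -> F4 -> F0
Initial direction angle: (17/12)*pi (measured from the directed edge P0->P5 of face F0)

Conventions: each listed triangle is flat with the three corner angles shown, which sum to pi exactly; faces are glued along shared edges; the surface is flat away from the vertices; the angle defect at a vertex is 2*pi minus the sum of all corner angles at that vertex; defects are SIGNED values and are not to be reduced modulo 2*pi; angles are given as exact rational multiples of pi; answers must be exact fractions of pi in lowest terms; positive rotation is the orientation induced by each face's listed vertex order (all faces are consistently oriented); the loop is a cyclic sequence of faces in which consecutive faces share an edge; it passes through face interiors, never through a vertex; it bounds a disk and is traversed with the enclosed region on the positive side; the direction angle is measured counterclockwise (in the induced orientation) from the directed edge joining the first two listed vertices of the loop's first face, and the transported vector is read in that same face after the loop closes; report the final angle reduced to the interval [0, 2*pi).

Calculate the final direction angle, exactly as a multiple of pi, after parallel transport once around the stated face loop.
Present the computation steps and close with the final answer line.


enclosed vertex P0: corner angles sum to 2*pi, defect = 2*pi - 2*pi = 0
by Gauss-Bonnet the loop rotates the vector by the enclosed defect sum (positive orientation, mod 2*pi)
final angle = (17/12)*pi + 0 = (17/12)*pi (mod 2*pi)

Answer: final direction angle = (17/12)*pi


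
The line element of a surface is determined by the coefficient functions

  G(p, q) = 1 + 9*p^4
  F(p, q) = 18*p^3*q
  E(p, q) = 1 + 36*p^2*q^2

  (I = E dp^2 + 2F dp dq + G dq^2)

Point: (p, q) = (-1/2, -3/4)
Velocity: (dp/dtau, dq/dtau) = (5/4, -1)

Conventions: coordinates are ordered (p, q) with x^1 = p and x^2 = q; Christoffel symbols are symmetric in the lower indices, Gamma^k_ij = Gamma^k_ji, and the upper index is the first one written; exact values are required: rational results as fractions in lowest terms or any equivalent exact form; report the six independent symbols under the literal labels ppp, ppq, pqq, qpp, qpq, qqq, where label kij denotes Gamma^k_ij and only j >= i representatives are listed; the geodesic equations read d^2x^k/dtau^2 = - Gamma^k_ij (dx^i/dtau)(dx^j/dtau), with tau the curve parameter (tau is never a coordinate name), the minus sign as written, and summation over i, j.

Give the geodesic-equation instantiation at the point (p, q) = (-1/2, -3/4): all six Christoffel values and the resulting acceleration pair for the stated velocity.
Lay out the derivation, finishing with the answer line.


E = 97/16, F = 27/16, G = 25/16 at the point
E_p = -81/4, E_q = -27/2, F_p = -81/8, F_q = -9/4, G_p = -9/2, G_q = 0
EG - F^2 = 53/8;  g^inv = (8/53) * [[25/16, -27/16], [-27/16, 97/16]]
first-kind symbols [ij,l] = (1/2)(d_i g_jl + d_j g_il - d_l g_ij): [pp,p] = E_p/2 = -81/8, [pp,q] = F_p - E_q/2 = -27/8, [pq,p] = E_q/2 = -27/4, [pq,q] = G_p/2 = -9/4, [qq,p] = F_q - G_p/2 = 0, [qq,q] = G_q/2 = 0
Gamma^p_ij = (G*[ij,p] - F*[ij,q])/(EG - F^2), Gamma^q_ij = (E*[ij,q] - F*[ij,p])/(EG - F^2)
Gamma_ppp = -81/53, Gamma_ppq = -54/53, Gamma_pqq = 0, Gamma_qpp = -27/53, Gamma_qpq = -18/53, Gamma_qqq = 0
d^2p/dtau^2 = -(Gamma_ppp*(5/4)^2 + 2*Gamma_ppq*(5/4)*(-1) + Gamma_pqq*(-1)^2) = -135/848
d^2q/dtau^2 = -(Gamma_qpp*(5/4)^2 + 2*Gamma_qpq*(5/4)*(-1) + Gamma_qqq*(-1)^2) = -45/848

Answer: Gamma_ppp = -81/53, Gamma_ppq = -54/53, Gamma_pqq = 0, Gamma_qpp = -27/53, Gamma_qpq = -18/53, Gamma_qqq = 0; accelerations (d^2p/dtau^2, d^2q/dtau^2) = (-135/848, -45/848)


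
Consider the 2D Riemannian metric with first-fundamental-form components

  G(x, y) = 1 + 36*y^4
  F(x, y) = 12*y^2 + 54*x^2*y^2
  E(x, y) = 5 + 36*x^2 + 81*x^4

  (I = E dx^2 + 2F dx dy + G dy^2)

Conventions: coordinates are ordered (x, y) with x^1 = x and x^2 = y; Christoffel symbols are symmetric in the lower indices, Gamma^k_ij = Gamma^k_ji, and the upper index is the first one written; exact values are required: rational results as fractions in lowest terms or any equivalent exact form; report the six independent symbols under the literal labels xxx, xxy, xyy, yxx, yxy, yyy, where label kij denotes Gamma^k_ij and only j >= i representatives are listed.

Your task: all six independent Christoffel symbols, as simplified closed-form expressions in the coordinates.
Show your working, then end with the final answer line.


E = 5 + 36*x^2 + 81*x^4; F = 12*y^2 + 54*x^2*y^2; G = 1 + 36*y^4
Gamma^k_ij = (1/2) g^{kl} (d_i g_jl + d_j g_il - d_l g_ij), with g^inv = (1/(EG-F^2)) [[G, -F], [-F, E]]
first partials: E_x = 72*x + 324*x^3, E_y = 0, F_x = 108*x*y^2, F_y = 24*y + 108*x^2*y, G_x = 0, G_y = 144*y^3
D = EG - F^2 = 5 + 36*x^2 + 36*y^4 + 81*x^4
expanded: Gamma^x_xx = (G E_x - 2F F_x + F E_y)/(2D), Gamma^x_xy = (G E_y - F G_x)/(2D), Gamma^x_yy = (2G F_y - G G_x - F G_y)/(2D), Gamma^y_xx = (2E F_x - E E_y - F E_x)/(2D), Gamma^y_xy = (E G_x - F E_y)/(2D), Gamma^y_yy = (E G_y - 2F F_y + F G_x)/(2D); substitute and cancel common factors

Answer: Gamma_xxx = (162*x^3 + 36*x)/(81*x^4 + 36*x^2 + 36*y^4 + 5), Gamma_xxy = 0, Gamma_xyy = (108*x^2*y + 24*y)/(81*x^4 + 36*x^2 + 36*y^4 + 5), Gamma_yxx = 108*x*y^2/(81*x^4 + 36*x^2 + 36*y^4 + 5), Gamma_yxy = 0, Gamma_yyy = 72*y^3/(81*x^4 + 36*x^2 + 36*y^4 + 5)
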